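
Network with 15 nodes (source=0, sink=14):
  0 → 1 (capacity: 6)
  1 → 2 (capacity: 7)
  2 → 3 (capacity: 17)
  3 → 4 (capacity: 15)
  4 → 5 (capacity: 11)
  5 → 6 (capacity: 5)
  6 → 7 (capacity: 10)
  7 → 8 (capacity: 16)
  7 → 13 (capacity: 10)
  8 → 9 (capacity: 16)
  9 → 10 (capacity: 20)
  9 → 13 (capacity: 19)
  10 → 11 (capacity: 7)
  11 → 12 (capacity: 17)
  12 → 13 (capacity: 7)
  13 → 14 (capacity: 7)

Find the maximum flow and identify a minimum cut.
Max flow = 5, Min cut edges: (5,6)

Maximum flow: 5
Minimum cut: (5,6)
Partition: S = [0, 1, 2, 3, 4, 5], T = [6, 7, 8, 9, 10, 11, 12, 13, 14]

Max-flow min-cut theorem verified: both equal 5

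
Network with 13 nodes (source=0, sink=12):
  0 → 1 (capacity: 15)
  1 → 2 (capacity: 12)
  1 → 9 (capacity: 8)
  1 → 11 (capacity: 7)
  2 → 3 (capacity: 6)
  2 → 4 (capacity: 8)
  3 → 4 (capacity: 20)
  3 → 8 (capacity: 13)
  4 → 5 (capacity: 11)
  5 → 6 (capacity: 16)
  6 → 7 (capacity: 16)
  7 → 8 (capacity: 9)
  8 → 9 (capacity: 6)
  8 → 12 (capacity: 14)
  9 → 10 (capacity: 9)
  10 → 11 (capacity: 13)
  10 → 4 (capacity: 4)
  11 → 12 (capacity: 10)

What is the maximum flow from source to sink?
Maximum flow = 15

Max flow: 15

Flow assignment:
  0 → 1: 15/15
  1 → 2: 6/12
  1 → 9: 2/8
  1 → 11: 7/7
  2 → 3: 6/6
  3 → 8: 6/13
  8 → 12: 6/14
  9 → 10: 2/9
  10 → 11: 2/13
  11 → 12: 9/10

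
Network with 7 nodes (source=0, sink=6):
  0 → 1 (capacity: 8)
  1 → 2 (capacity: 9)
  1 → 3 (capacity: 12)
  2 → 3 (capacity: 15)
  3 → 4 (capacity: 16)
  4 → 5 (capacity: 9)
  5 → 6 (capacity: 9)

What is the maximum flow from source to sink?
Maximum flow = 8

Max flow: 8

Flow assignment:
  0 → 1: 8/8
  1 → 3: 8/12
  3 → 4: 8/16
  4 → 5: 8/9
  5 → 6: 8/9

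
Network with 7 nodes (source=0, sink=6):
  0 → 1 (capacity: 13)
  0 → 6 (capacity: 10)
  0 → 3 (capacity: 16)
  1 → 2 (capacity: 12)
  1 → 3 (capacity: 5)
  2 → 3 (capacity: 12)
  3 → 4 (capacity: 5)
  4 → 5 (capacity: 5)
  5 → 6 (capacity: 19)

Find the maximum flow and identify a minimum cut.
Max flow = 15, Min cut edges: (0,6), (4,5)

Maximum flow: 15
Minimum cut: (0,6), (4,5)
Partition: S = [0, 1, 2, 3, 4], T = [5, 6]

Max-flow min-cut theorem verified: both equal 15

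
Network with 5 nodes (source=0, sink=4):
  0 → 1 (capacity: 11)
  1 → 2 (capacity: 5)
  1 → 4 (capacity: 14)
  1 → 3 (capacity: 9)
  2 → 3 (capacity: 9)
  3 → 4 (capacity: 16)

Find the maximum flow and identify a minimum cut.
Max flow = 11, Min cut edges: (0,1)

Maximum flow: 11
Minimum cut: (0,1)
Partition: S = [0], T = [1, 2, 3, 4]

Max-flow min-cut theorem verified: both equal 11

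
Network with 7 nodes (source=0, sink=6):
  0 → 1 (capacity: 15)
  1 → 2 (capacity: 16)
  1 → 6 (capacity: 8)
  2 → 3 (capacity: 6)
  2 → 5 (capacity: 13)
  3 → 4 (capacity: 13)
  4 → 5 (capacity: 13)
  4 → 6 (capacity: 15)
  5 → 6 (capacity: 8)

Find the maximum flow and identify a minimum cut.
Max flow = 15, Min cut edges: (0,1)

Maximum flow: 15
Minimum cut: (0,1)
Partition: S = [0], T = [1, 2, 3, 4, 5, 6]

Max-flow min-cut theorem verified: both equal 15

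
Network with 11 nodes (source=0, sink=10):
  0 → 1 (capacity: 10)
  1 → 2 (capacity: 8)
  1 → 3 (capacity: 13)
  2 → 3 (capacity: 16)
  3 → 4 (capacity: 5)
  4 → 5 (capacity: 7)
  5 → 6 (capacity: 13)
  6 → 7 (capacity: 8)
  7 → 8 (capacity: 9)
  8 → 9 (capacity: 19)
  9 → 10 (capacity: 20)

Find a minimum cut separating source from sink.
Min cut value = 5, edges: (3,4)

Min cut value: 5
Partition: S = [0, 1, 2, 3], T = [4, 5, 6, 7, 8, 9, 10]
Cut edges: (3,4)

By max-flow min-cut theorem, max flow = min cut = 5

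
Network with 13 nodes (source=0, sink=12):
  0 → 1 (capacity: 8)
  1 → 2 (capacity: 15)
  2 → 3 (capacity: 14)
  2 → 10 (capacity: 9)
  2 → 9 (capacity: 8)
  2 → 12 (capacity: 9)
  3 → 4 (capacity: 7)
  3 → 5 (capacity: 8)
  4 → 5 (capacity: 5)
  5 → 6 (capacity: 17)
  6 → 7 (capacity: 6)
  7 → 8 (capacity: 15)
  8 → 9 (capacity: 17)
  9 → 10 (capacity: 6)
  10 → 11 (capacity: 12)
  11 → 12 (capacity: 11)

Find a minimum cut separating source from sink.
Min cut value = 8, edges: (0,1)

Min cut value: 8
Partition: S = [0], T = [1, 2, 3, 4, 5, 6, 7, 8, 9, 10, 11, 12]
Cut edges: (0,1)

By max-flow min-cut theorem, max flow = min cut = 8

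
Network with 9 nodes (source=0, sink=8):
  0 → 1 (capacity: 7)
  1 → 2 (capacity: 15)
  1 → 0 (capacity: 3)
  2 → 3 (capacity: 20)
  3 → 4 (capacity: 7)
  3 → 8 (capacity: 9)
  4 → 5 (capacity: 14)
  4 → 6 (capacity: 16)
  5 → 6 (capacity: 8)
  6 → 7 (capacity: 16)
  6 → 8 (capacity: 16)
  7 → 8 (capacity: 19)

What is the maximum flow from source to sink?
Maximum flow = 7

Max flow: 7

Flow assignment:
  0 → 1: 7/7
  1 → 2: 7/15
  2 → 3: 7/20
  3 → 8: 7/9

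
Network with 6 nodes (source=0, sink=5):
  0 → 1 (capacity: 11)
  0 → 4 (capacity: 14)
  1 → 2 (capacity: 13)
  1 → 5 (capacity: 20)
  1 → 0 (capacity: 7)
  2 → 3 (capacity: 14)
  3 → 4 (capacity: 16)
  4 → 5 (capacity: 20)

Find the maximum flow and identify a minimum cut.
Max flow = 25, Min cut edges: (0,1), (0,4)

Maximum flow: 25
Minimum cut: (0,1), (0,4)
Partition: S = [0], T = [1, 2, 3, 4, 5]

Max-flow min-cut theorem verified: both equal 25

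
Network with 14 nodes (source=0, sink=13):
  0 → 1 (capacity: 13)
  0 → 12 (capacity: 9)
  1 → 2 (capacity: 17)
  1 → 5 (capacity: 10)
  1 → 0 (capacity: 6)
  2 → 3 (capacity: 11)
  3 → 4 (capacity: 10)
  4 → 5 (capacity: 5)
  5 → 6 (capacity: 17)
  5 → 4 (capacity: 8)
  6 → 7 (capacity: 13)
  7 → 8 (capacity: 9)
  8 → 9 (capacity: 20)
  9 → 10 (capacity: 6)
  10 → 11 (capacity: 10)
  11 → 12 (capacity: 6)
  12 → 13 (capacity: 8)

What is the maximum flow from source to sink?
Maximum flow = 8

Max flow: 8

Flow assignment:
  0 → 1: 6/13
  0 → 12: 2/9
  1 → 2: 3/17
  1 → 5: 3/10
  2 → 3: 3/11
  3 → 4: 3/10
  4 → 5: 3/5
  5 → 6: 6/17
  6 → 7: 6/13
  7 → 8: 6/9
  8 → 9: 6/20
  9 → 10: 6/6
  10 → 11: 6/10
  11 → 12: 6/6
  12 → 13: 8/8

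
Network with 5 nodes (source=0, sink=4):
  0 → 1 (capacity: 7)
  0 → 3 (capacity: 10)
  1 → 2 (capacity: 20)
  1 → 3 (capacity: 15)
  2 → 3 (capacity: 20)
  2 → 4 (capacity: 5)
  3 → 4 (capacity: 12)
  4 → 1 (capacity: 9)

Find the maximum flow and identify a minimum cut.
Max flow = 17, Min cut edges: (2,4), (3,4)

Maximum flow: 17
Minimum cut: (2,4), (3,4)
Partition: S = [0, 1, 2, 3], T = [4]

Max-flow min-cut theorem verified: both equal 17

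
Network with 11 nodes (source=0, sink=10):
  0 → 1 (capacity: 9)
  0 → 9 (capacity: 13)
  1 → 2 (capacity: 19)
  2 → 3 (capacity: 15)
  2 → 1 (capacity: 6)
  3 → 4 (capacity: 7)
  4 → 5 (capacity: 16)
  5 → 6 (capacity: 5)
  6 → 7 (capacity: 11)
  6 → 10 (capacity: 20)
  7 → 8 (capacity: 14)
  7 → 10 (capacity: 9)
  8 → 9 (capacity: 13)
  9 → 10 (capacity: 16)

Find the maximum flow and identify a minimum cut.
Max flow = 18, Min cut edges: (0,9), (5,6)

Maximum flow: 18
Minimum cut: (0,9), (5,6)
Partition: S = [0, 1, 2, 3, 4, 5], T = [6, 7, 8, 9, 10]

Max-flow min-cut theorem verified: both equal 18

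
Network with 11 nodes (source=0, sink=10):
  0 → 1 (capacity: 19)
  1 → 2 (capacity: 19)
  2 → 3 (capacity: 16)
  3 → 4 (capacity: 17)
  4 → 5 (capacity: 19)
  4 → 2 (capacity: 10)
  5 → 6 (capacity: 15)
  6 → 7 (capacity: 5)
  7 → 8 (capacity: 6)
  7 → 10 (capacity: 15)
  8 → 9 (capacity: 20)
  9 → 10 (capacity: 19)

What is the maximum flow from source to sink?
Maximum flow = 5

Max flow: 5

Flow assignment:
  0 → 1: 5/19
  1 → 2: 5/19
  2 → 3: 15/16
  3 → 4: 15/17
  4 → 5: 5/19
  4 → 2: 10/10
  5 → 6: 5/15
  6 → 7: 5/5
  7 → 10: 5/15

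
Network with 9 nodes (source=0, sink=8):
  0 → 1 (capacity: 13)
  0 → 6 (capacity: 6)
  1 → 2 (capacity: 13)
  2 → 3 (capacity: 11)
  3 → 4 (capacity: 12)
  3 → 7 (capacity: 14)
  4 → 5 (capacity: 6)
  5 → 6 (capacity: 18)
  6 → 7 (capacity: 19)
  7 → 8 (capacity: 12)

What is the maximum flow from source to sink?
Maximum flow = 12

Max flow: 12

Flow assignment:
  0 → 1: 11/13
  0 → 6: 1/6
  1 → 2: 11/13
  2 → 3: 11/11
  3 → 7: 11/14
  6 → 7: 1/19
  7 → 8: 12/12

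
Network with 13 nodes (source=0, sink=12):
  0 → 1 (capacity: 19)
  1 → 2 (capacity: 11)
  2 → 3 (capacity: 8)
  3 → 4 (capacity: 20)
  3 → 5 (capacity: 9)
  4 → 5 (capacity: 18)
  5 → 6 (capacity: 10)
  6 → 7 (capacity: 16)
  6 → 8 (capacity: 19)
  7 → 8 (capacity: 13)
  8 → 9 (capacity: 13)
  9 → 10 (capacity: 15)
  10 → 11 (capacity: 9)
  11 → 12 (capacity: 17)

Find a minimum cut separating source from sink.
Min cut value = 8, edges: (2,3)

Min cut value: 8
Partition: S = [0, 1, 2], T = [3, 4, 5, 6, 7, 8, 9, 10, 11, 12]
Cut edges: (2,3)

By max-flow min-cut theorem, max flow = min cut = 8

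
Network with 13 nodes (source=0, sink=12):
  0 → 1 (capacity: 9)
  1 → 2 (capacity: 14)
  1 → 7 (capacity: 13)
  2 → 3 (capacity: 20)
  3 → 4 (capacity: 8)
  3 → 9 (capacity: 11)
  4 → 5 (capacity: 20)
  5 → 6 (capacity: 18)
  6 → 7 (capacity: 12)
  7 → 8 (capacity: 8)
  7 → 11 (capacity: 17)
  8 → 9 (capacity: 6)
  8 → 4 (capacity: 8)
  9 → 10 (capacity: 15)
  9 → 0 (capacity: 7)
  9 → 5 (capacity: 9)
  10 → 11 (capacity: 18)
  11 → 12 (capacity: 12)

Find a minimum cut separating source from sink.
Min cut value = 9, edges: (0,1)

Min cut value: 9
Partition: S = [0], T = [1, 2, 3, 4, 5, 6, 7, 8, 9, 10, 11, 12]
Cut edges: (0,1)

By max-flow min-cut theorem, max flow = min cut = 9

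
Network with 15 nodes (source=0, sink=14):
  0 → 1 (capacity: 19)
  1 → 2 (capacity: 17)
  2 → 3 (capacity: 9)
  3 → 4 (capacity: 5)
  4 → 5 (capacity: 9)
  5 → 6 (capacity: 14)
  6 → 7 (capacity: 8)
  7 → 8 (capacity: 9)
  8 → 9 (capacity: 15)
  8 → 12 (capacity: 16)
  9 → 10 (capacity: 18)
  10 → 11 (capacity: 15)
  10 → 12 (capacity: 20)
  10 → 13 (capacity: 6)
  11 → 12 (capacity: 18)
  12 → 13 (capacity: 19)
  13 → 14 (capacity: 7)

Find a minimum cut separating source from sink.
Min cut value = 5, edges: (3,4)

Min cut value: 5
Partition: S = [0, 1, 2, 3], T = [4, 5, 6, 7, 8, 9, 10, 11, 12, 13, 14]
Cut edges: (3,4)

By max-flow min-cut theorem, max flow = min cut = 5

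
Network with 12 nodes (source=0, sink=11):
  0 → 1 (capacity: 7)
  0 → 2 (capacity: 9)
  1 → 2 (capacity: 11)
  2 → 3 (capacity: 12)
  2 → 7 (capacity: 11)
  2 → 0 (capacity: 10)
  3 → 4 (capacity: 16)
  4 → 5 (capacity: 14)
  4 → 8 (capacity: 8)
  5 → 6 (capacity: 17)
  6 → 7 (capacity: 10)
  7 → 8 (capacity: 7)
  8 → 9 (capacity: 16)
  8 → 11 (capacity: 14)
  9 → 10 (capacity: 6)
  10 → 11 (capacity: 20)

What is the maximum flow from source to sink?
Maximum flow = 15

Max flow: 15

Flow assignment:
  0 → 1: 7/7
  0 → 2: 8/9
  1 → 2: 7/11
  2 → 3: 9/12
  2 → 7: 6/11
  3 → 4: 9/16
  4 → 5: 1/14
  4 → 8: 8/8
  5 → 6: 1/17
  6 → 7: 1/10
  7 → 8: 7/7
  8 → 9: 1/16
  8 → 11: 14/14
  9 → 10: 1/6
  10 → 11: 1/20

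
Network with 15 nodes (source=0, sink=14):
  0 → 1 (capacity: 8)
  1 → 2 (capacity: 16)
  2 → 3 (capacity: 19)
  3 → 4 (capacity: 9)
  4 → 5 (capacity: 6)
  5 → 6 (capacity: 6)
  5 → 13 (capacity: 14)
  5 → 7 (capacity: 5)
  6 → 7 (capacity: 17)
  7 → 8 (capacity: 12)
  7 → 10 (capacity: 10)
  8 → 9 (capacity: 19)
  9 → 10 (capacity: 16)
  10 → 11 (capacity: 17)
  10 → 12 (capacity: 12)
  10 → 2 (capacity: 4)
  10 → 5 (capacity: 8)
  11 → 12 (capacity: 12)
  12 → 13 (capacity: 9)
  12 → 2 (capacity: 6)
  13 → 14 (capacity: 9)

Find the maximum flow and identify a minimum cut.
Max flow = 6, Min cut edges: (4,5)

Maximum flow: 6
Minimum cut: (4,5)
Partition: S = [0, 1, 2, 3, 4], T = [5, 6, 7, 8, 9, 10, 11, 12, 13, 14]

Max-flow min-cut theorem verified: both equal 6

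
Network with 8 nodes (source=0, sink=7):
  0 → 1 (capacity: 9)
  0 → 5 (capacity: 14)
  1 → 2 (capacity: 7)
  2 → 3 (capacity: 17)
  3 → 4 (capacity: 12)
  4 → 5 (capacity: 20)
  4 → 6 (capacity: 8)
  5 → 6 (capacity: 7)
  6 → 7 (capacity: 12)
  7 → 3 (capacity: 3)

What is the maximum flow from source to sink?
Maximum flow = 12

Max flow: 12

Flow assignment:
  0 → 1: 7/9
  0 → 5: 5/14
  1 → 2: 7/7
  2 → 3: 7/17
  3 → 4: 7/12
  4 → 5: 2/20
  4 → 6: 5/8
  5 → 6: 7/7
  6 → 7: 12/12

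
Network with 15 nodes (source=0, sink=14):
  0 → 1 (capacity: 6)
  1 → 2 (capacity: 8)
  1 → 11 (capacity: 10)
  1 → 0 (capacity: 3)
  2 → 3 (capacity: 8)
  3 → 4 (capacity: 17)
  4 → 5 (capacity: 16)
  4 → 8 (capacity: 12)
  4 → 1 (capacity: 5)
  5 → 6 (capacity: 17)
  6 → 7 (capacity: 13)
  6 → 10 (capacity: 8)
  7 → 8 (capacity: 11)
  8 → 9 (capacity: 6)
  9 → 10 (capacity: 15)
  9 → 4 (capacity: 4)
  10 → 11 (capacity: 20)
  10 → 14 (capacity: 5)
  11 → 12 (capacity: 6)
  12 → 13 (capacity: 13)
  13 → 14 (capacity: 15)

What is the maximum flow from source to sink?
Maximum flow = 6

Max flow: 6

Flow assignment:
  0 → 1: 6/6
  1 → 11: 6/10
  11 → 12: 6/6
  12 → 13: 6/13
  13 → 14: 6/15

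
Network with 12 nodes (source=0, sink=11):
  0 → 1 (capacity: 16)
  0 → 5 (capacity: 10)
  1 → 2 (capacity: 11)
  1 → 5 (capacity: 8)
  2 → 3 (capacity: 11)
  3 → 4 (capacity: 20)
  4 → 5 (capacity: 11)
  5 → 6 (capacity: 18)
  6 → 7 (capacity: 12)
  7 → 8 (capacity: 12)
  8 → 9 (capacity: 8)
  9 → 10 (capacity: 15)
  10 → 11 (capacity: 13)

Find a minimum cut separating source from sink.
Min cut value = 8, edges: (8,9)

Min cut value: 8
Partition: S = [0, 1, 2, 3, 4, 5, 6, 7, 8], T = [9, 10, 11]
Cut edges: (8,9)

By max-flow min-cut theorem, max flow = min cut = 8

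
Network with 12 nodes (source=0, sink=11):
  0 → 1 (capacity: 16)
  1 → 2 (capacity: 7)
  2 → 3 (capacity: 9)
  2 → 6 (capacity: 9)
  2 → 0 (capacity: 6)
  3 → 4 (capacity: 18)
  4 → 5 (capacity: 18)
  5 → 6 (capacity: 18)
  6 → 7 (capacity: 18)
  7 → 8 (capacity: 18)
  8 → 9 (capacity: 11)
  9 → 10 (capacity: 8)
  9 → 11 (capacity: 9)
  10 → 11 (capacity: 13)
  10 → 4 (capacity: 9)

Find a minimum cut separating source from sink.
Min cut value = 7, edges: (1,2)

Min cut value: 7
Partition: S = [0, 1], T = [2, 3, 4, 5, 6, 7, 8, 9, 10, 11]
Cut edges: (1,2)

By max-flow min-cut theorem, max flow = min cut = 7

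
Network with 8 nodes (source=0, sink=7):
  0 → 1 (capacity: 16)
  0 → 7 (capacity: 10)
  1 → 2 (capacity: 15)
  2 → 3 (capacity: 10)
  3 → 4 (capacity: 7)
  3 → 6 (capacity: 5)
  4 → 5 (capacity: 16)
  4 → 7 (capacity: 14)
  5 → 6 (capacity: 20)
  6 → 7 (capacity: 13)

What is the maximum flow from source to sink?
Maximum flow = 20

Max flow: 20

Flow assignment:
  0 → 1: 10/16
  0 → 7: 10/10
  1 → 2: 10/15
  2 → 3: 10/10
  3 → 4: 7/7
  3 → 6: 3/5
  4 → 7: 7/14
  6 → 7: 3/13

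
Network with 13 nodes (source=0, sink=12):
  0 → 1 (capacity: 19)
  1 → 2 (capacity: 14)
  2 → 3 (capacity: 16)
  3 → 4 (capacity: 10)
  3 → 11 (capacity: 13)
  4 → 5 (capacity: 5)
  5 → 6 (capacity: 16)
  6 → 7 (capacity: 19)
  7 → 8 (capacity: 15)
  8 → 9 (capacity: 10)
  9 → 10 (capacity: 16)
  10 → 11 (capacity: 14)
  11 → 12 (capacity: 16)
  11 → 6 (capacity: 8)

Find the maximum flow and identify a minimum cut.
Max flow = 14, Min cut edges: (1,2)

Maximum flow: 14
Minimum cut: (1,2)
Partition: S = [0, 1], T = [2, 3, 4, 5, 6, 7, 8, 9, 10, 11, 12]

Max-flow min-cut theorem verified: both equal 14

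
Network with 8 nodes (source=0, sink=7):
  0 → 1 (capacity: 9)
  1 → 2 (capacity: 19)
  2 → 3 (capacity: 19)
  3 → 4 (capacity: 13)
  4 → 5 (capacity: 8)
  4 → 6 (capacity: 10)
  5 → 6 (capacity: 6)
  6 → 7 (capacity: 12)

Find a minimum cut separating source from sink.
Min cut value = 9, edges: (0,1)

Min cut value: 9
Partition: S = [0], T = [1, 2, 3, 4, 5, 6, 7]
Cut edges: (0,1)

By max-flow min-cut theorem, max flow = min cut = 9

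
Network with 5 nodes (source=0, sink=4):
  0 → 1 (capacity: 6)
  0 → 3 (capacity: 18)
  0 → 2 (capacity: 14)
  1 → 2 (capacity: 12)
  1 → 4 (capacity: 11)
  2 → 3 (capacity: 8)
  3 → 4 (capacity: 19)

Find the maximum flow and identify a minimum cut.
Max flow = 25, Min cut edges: (0,1), (3,4)

Maximum flow: 25
Minimum cut: (0,1), (3,4)
Partition: S = [0, 2, 3], T = [1, 4]

Max-flow min-cut theorem verified: both equal 25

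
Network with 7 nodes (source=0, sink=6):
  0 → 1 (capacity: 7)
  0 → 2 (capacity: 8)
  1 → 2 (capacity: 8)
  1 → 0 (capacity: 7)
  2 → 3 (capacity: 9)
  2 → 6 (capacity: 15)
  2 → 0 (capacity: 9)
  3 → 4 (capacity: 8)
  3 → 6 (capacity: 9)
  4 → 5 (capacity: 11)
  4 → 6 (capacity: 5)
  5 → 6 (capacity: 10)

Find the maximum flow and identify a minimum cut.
Max flow = 15, Min cut edges: (0,1), (0,2)

Maximum flow: 15
Minimum cut: (0,1), (0,2)
Partition: S = [0], T = [1, 2, 3, 4, 5, 6]

Max-flow min-cut theorem verified: both equal 15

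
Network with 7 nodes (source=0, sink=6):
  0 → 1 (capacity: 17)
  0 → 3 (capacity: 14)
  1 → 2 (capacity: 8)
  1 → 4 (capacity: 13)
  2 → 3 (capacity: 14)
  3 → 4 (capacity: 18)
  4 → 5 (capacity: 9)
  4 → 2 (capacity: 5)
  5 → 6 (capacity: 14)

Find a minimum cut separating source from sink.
Min cut value = 9, edges: (4,5)

Min cut value: 9
Partition: S = [0, 1, 2, 3, 4], T = [5, 6]
Cut edges: (4,5)

By max-flow min-cut theorem, max flow = min cut = 9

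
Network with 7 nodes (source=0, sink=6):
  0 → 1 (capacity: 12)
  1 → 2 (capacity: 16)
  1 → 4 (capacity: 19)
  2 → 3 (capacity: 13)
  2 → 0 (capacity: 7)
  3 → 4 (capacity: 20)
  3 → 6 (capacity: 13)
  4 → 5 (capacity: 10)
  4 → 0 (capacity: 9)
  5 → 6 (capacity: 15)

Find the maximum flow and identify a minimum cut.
Max flow = 12, Min cut edges: (0,1)

Maximum flow: 12
Minimum cut: (0,1)
Partition: S = [0], T = [1, 2, 3, 4, 5, 6]

Max-flow min-cut theorem verified: both equal 12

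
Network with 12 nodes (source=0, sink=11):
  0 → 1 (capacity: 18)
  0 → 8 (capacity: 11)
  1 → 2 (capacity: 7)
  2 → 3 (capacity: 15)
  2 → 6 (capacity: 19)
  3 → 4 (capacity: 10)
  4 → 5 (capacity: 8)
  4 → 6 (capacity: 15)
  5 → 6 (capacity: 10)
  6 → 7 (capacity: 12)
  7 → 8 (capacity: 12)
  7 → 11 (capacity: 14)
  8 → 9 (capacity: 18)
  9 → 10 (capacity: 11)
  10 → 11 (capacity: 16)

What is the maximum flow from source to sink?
Maximum flow = 18

Max flow: 18

Flow assignment:
  0 → 1: 7/18
  0 → 8: 11/11
  1 → 2: 7/7
  2 → 6: 7/19
  6 → 7: 7/12
  7 → 11: 7/14
  8 → 9: 11/18
  9 → 10: 11/11
  10 → 11: 11/16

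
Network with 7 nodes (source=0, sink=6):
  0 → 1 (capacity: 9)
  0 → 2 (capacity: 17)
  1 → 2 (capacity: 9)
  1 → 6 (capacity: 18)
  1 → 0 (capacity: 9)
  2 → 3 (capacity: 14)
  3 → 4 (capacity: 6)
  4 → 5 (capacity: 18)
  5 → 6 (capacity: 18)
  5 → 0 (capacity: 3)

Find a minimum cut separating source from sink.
Min cut value = 15, edges: (0,1), (3,4)

Min cut value: 15
Partition: S = [0, 2, 3], T = [1, 4, 5, 6]
Cut edges: (0,1), (3,4)

By max-flow min-cut theorem, max flow = min cut = 15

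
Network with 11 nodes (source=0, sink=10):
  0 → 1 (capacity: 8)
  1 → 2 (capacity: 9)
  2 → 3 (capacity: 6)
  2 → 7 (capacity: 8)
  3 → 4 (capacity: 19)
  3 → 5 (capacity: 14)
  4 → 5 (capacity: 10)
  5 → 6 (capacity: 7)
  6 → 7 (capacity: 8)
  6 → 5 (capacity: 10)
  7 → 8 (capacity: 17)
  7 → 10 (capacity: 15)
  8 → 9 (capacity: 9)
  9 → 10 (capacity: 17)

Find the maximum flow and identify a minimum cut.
Max flow = 8, Min cut edges: (0,1)

Maximum flow: 8
Minimum cut: (0,1)
Partition: S = [0], T = [1, 2, 3, 4, 5, 6, 7, 8, 9, 10]

Max-flow min-cut theorem verified: both equal 8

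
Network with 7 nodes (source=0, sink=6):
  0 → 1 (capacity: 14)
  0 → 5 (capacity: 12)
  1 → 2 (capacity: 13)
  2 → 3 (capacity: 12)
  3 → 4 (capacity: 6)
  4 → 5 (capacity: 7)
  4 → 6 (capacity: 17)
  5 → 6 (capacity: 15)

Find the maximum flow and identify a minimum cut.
Max flow = 18, Min cut edges: (0,5), (3,4)

Maximum flow: 18
Minimum cut: (0,5), (3,4)
Partition: S = [0, 1, 2, 3], T = [4, 5, 6]

Max-flow min-cut theorem verified: both equal 18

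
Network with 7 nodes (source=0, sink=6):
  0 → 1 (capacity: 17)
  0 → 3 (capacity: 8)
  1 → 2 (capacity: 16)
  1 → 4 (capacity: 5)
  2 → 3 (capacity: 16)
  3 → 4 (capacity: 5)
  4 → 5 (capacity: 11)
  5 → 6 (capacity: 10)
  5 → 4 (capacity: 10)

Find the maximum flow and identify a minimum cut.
Max flow = 10, Min cut edges: (5,6)

Maximum flow: 10
Minimum cut: (5,6)
Partition: S = [0, 1, 2, 3, 4, 5], T = [6]

Max-flow min-cut theorem verified: both equal 10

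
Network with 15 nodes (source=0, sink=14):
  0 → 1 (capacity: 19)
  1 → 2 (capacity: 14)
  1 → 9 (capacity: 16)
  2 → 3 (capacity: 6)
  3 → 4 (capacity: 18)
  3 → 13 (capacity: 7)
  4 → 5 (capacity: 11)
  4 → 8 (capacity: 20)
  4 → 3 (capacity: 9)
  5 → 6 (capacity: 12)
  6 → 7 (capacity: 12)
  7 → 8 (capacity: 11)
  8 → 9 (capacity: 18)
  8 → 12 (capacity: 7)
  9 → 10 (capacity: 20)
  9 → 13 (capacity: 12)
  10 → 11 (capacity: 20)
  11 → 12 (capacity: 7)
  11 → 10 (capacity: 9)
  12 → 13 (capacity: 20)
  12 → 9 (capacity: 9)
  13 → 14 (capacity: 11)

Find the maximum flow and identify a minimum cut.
Max flow = 11, Min cut edges: (13,14)

Maximum flow: 11
Minimum cut: (13,14)
Partition: S = [0, 1, 2, 3, 4, 5, 6, 7, 8, 9, 10, 11, 12, 13], T = [14]

Max-flow min-cut theorem verified: both equal 11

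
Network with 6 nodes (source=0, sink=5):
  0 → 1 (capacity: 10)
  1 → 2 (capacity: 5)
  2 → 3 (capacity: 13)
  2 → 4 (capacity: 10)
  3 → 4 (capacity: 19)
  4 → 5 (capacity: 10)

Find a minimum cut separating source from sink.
Min cut value = 5, edges: (1,2)

Min cut value: 5
Partition: S = [0, 1], T = [2, 3, 4, 5]
Cut edges: (1,2)

By max-flow min-cut theorem, max flow = min cut = 5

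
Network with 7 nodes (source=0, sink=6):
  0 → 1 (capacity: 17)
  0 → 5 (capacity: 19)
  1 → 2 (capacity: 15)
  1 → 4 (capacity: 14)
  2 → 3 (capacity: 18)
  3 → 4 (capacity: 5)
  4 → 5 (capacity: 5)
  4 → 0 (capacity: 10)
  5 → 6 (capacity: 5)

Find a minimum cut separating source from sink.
Min cut value = 5, edges: (5,6)

Min cut value: 5
Partition: S = [0, 1, 2, 3, 4, 5], T = [6]
Cut edges: (5,6)

By max-flow min-cut theorem, max flow = min cut = 5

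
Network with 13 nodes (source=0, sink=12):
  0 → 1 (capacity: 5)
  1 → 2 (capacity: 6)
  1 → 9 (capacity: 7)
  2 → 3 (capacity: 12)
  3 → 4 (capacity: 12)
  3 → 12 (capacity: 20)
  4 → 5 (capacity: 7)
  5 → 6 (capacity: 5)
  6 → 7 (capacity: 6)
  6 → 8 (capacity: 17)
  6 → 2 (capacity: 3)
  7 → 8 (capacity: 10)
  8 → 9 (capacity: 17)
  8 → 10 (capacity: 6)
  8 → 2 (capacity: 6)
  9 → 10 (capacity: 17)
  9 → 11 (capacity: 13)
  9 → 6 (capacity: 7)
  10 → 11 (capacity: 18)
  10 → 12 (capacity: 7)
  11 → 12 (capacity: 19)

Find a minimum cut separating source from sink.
Min cut value = 5, edges: (0,1)

Min cut value: 5
Partition: S = [0], T = [1, 2, 3, 4, 5, 6, 7, 8, 9, 10, 11, 12]
Cut edges: (0,1)

By max-flow min-cut theorem, max flow = min cut = 5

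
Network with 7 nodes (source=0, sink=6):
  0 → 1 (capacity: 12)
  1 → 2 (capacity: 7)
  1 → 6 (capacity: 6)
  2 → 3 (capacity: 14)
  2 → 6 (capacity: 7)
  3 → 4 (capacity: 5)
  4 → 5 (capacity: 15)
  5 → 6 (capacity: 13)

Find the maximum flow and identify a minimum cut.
Max flow = 12, Min cut edges: (0,1)

Maximum flow: 12
Minimum cut: (0,1)
Partition: S = [0], T = [1, 2, 3, 4, 5, 6]

Max-flow min-cut theorem verified: both equal 12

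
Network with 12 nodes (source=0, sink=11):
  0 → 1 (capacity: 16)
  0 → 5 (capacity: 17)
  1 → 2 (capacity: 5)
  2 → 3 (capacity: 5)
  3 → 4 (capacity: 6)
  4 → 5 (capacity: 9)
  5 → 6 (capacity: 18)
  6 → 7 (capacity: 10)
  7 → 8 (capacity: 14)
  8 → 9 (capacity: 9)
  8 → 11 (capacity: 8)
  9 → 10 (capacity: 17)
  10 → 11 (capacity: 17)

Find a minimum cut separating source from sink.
Min cut value = 10, edges: (6,7)

Min cut value: 10
Partition: S = [0, 1, 2, 3, 4, 5, 6], T = [7, 8, 9, 10, 11]
Cut edges: (6,7)

By max-flow min-cut theorem, max flow = min cut = 10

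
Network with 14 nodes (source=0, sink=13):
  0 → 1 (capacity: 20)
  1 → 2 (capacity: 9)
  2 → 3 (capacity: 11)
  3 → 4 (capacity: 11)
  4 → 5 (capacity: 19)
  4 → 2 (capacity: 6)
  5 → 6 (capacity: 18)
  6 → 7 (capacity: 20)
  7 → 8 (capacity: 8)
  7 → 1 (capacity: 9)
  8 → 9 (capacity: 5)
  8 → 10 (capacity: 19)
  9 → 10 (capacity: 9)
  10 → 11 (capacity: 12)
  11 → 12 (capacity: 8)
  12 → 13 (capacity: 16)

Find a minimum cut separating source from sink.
Min cut value = 8, edges: (11,12)

Min cut value: 8
Partition: S = [0, 1, 2, 3, 4, 5, 6, 7, 8, 9, 10, 11], T = [12, 13]
Cut edges: (11,12)

By max-flow min-cut theorem, max flow = min cut = 8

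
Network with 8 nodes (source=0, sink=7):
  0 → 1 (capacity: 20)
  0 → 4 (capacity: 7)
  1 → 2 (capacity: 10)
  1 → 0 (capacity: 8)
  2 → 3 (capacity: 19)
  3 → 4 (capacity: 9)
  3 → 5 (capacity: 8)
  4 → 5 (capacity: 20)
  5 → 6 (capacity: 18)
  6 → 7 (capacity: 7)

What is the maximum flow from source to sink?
Maximum flow = 7

Max flow: 7

Flow assignment:
  0 → 1: 7/20
  1 → 2: 7/10
  2 → 3: 7/19
  3 → 5: 7/8
  5 → 6: 7/18
  6 → 7: 7/7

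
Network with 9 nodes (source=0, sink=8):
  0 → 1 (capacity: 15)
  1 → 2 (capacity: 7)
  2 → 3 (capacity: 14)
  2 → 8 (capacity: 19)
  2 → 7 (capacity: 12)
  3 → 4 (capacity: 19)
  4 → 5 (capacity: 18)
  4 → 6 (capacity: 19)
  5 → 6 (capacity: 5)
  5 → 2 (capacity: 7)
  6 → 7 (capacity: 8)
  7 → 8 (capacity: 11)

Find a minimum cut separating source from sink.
Min cut value = 7, edges: (1,2)

Min cut value: 7
Partition: S = [0, 1], T = [2, 3, 4, 5, 6, 7, 8]
Cut edges: (1,2)

By max-flow min-cut theorem, max flow = min cut = 7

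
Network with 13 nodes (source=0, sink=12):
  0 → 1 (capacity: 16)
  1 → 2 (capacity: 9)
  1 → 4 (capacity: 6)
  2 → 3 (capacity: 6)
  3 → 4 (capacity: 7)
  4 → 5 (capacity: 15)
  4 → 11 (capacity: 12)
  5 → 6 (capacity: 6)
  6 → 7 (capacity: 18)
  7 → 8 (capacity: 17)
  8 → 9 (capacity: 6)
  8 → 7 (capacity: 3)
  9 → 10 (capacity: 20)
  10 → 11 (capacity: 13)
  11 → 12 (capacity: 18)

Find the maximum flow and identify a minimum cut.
Max flow = 12, Min cut edges: (1,4), (2,3)

Maximum flow: 12
Minimum cut: (1,4), (2,3)
Partition: S = [0, 1, 2], T = [3, 4, 5, 6, 7, 8, 9, 10, 11, 12]

Max-flow min-cut theorem verified: both equal 12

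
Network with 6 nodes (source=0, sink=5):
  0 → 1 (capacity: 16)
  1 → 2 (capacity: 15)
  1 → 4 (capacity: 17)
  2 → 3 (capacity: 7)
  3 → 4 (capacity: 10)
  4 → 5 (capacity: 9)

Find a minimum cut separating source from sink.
Min cut value = 9, edges: (4,5)

Min cut value: 9
Partition: S = [0, 1, 2, 3, 4], T = [5]
Cut edges: (4,5)

By max-flow min-cut theorem, max flow = min cut = 9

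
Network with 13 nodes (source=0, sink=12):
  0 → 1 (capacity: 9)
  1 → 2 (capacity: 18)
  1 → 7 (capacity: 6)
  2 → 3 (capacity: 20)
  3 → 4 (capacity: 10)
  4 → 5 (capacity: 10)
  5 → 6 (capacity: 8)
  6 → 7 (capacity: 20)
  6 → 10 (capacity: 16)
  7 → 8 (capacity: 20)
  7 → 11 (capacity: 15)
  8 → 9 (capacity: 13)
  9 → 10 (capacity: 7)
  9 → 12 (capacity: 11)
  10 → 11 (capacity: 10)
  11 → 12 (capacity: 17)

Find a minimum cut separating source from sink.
Min cut value = 9, edges: (0,1)

Min cut value: 9
Partition: S = [0], T = [1, 2, 3, 4, 5, 6, 7, 8, 9, 10, 11, 12]
Cut edges: (0,1)

By max-flow min-cut theorem, max flow = min cut = 9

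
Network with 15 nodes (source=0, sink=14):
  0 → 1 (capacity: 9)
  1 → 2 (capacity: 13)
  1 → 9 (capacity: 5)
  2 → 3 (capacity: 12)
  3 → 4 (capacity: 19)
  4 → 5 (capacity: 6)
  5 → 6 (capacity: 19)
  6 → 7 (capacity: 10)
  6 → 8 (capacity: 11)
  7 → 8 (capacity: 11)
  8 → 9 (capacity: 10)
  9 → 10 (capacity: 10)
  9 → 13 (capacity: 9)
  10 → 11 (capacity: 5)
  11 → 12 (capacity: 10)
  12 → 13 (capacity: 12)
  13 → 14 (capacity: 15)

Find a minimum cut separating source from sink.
Min cut value = 9, edges: (0,1)

Min cut value: 9
Partition: S = [0], T = [1, 2, 3, 4, 5, 6, 7, 8, 9, 10, 11, 12, 13, 14]
Cut edges: (0,1)

By max-flow min-cut theorem, max flow = min cut = 9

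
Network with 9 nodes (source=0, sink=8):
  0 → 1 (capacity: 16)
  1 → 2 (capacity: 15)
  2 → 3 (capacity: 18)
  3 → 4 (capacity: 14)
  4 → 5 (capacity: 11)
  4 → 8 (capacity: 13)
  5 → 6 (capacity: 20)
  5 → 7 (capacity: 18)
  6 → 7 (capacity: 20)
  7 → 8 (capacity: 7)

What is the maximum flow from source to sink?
Maximum flow = 14

Max flow: 14

Flow assignment:
  0 → 1: 14/16
  1 → 2: 14/15
  2 → 3: 14/18
  3 → 4: 14/14
  4 → 5: 1/11
  4 → 8: 13/13
  5 → 7: 1/18
  7 → 8: 1/7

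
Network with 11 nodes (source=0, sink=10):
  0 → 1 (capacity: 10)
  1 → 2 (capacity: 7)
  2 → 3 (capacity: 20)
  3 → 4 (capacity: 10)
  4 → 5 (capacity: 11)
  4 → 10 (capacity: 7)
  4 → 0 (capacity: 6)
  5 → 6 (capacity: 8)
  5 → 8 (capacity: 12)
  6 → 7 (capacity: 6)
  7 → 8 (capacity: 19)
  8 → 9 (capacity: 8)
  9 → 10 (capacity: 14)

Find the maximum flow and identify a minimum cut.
Max flow = 7, Min cut edges: (1,2)

Maximum flow: 7
Minimum cut: (1,2)
Partition: S = [0, 1], T = [2, 3, 4, 5, 6, 7, 8, 9, 10]

Max-flow min-cut theorem verified: both equal 7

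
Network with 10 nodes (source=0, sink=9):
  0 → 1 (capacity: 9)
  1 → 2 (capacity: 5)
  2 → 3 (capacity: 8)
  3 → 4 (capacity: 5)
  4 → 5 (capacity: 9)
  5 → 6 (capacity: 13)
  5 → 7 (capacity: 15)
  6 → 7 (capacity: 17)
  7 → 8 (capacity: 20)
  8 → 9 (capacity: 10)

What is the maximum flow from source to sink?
Maximum flow = 5

Max flow: 5

Flow assignment:
  0 → 1: 5/9
  1 → 2: 5/5
  2 → 3: 5/8
  3 → 4: 5/5
  4 → 5: 5/9
  5 → 7: 5/15
  7 → 8: 5/20
  8 → 9: 5/10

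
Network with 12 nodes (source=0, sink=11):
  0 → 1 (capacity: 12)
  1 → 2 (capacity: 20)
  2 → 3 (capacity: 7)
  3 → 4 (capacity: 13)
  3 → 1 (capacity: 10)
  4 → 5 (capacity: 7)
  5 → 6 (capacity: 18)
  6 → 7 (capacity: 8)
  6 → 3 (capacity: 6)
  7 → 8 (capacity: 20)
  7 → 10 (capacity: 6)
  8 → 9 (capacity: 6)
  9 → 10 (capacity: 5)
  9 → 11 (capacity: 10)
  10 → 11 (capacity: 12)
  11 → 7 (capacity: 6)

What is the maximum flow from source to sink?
Maximum flow = 7

Max flow: 7

Flow assignment:
  0 → 1: 7/12
  1 → 2: 7/20
  2 → 3: 7/7
  3 → 4: 7/13
  4 → 5: 7/7
  5 → 6: 7/18
  6 → 7: 7/8
  7 → 8: 1/20
  7 → 10: 6/6
  8 → 9: 1/6
  9 → 11: 1/10
  10 → 11: 6/12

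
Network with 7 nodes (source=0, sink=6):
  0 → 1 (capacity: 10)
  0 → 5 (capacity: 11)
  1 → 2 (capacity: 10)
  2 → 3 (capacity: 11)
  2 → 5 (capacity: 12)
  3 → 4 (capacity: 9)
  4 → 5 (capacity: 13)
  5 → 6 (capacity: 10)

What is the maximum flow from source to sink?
Maximum flow = 10

Max flow: 10

Flow assignment:
  0 → 1: 10/10
  1 → 2: 10/10
  2 → 5: 10/12
  5 → 6: 10/10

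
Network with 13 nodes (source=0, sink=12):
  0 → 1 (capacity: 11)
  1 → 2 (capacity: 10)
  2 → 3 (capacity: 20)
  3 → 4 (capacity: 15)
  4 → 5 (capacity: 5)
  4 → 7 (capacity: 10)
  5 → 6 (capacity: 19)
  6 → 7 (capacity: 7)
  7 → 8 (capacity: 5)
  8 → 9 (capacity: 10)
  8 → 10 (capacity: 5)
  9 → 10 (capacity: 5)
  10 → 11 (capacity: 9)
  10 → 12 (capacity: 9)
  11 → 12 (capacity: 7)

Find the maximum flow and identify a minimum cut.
Max flow = 5, Min cut edges: (7,8)

Maximum flow: 5
Minimum cut: (7,8)
Partition: S = [0, 1, 2, 3, 4, 5, 6, 7], T = [8, 9, 10, 11, 12]

Max-flow min-cut theorem verified: both equal 5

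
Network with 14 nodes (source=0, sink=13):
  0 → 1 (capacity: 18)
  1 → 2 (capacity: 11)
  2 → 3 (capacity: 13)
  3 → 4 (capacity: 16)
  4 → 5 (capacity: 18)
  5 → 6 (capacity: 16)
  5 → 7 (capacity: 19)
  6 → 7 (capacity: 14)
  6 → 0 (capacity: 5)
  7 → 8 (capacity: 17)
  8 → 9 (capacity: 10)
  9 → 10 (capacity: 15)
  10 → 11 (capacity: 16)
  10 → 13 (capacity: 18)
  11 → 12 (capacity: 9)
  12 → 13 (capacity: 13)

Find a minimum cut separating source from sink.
Min cut value = 10, edges: (8,9)

Min cut value: 10
Partition: S = [0, 1, 2, 3, 4, 5, 6, 7, 8], T = [9, 10, 11, 12, 13]
Cut edges: (8,9)

By max-flow min-cut theorem, max flow = min cut = 10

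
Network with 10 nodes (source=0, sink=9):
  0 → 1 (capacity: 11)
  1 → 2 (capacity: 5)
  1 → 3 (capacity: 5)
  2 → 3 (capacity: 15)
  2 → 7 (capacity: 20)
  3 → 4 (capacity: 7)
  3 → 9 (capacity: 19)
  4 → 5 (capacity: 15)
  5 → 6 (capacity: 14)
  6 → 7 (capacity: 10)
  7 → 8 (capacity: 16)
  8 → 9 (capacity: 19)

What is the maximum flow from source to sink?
Maximum flow = 10

Max flow: 10

Flow assignment:
  0 → 1: 10/11
  1 → 2: 5/5
  1 → 3: 5/5
  2 → 3: 5/15
  3 → 9: 10/19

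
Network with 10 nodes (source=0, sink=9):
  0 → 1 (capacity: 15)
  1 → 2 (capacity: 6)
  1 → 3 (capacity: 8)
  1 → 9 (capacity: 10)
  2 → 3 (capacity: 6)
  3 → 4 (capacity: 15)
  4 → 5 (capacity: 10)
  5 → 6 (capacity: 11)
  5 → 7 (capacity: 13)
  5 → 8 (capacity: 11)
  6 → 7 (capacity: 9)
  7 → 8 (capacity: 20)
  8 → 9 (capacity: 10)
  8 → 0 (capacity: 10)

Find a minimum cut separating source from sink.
Min cut value = 15, edges: (0,1)

Min cut value: 15
Partition: S = [0], T = [1, 2, 3, 4, 5, 6, 7, 8, 9]
Cut edges: (0,1)

By max-flow min-cut theorem, max flow = min cut = 15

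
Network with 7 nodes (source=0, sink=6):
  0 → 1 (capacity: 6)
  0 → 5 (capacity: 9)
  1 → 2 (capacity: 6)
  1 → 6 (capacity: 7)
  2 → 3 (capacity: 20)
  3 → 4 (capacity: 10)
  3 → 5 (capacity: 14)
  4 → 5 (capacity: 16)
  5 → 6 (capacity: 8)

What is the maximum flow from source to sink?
Maximum flow = 14

Max flow: 14

Flow assignment:
  0 → 1: 6/6
  0 → 5: 8/9
  1 → 6: 6/7
  5 → 6: 8/8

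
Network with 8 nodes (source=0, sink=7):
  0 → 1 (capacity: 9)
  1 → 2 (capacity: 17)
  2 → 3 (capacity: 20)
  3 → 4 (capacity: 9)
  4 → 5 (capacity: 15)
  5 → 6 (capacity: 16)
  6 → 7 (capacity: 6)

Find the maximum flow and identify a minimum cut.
Max flow = 6, Min cut edges: (6,7)

Maximum flow: 6
Minimum cut: (6,7)
Partition: S = [0, 1, 2, 3, 4, 5, 6], T = [7]

Max-flow min-cut theorem verified: both equal 6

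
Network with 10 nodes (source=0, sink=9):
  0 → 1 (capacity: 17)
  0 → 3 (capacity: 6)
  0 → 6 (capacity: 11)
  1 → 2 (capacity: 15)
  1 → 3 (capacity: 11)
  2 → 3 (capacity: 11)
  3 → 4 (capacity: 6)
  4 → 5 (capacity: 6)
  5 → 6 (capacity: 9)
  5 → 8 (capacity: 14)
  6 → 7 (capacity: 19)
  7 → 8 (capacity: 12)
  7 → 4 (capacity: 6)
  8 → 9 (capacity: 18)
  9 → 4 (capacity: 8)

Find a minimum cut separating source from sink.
Min cut value = 17, edges: (0,6), (4,5)

Min cut value: 17
Partition: S = [0, 1, 2, 3, 4], T = [5, 6, 7, 8, 9]
Cut edges: (0,6), (4,5)

By max-flow min-cut theorem, max flow = min cut = 17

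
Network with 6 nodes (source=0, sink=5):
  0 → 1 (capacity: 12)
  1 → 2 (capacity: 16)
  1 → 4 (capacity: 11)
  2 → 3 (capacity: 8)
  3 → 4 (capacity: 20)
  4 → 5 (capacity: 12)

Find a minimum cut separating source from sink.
Min cut value = 12, edges: (4,5)

Min cut value: 12
Partition: S = [0, 1, 2, 3, 4], T = [5]
Cut edges: (4,5)

By max-flow min-cut theorem, max flow = min cut = 12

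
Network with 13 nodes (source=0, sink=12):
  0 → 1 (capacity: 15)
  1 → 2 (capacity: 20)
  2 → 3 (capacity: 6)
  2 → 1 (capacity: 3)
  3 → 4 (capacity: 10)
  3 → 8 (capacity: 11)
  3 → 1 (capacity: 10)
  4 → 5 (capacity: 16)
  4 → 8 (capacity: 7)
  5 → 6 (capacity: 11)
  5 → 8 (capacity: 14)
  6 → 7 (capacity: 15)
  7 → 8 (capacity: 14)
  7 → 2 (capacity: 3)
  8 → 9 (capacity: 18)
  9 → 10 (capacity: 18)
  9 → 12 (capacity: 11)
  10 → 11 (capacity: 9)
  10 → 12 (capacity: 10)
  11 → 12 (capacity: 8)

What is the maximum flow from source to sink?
Maximum flow = 6

Max flow: 6

Flow assignment:
  0 → 1: 6/15
  1 → 2: 6/20
  2 → 3: 6/6
  3 → 8: 6/11
  8 → 9: 6/18
  9 → 12: 6/11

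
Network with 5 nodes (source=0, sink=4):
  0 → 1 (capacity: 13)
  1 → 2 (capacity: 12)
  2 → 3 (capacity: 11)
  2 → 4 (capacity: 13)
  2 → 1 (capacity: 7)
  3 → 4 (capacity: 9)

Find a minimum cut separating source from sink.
Min cut value = 12, edges: (1,2)

Min cut value: 12
Partition: S = [0, 1], T = [2, 3, 4]
Cut edges: (1,2)

By max-flow min-cut theorem, max flow = min cut = 12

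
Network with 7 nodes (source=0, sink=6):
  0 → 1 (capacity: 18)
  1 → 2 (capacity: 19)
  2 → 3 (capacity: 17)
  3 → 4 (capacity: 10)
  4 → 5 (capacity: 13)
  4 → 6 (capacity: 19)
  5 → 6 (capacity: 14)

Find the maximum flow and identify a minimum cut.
Max flow = 10, Min cut edges: (3,4)

Maximum flow: 10
Minimum cut: (3,4)
Partition: S = [0, 1, 2, 3], T = [4, 5, 6]

Max-flow min-cut theorem verified: both equal 10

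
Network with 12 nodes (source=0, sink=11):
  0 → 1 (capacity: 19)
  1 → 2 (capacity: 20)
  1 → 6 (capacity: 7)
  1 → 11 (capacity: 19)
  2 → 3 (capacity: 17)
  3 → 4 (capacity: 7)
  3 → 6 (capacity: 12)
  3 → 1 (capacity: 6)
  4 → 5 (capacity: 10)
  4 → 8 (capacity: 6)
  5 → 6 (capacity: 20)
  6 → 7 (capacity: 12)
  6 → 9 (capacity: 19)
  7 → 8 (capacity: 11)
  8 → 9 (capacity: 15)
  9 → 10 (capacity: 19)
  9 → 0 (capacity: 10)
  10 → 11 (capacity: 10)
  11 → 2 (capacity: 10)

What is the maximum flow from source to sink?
Maximum flow = 19

Max flow: 19

Flow assignment:
  0 → 1: 19/19
  1 → 11: 19/19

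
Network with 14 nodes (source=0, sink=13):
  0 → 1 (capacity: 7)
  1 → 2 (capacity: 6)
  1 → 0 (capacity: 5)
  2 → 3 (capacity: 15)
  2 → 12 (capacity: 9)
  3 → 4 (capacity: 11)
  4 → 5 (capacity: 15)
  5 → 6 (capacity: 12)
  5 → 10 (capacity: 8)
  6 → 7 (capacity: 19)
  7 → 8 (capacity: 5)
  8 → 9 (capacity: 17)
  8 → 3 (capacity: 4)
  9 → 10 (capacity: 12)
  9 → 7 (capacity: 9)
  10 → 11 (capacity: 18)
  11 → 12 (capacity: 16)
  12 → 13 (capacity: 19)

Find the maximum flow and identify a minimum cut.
Max flow = 6, Min cut edges: (1,2)

Maximum flow: 6
Minimum cut: (1,2)
Partition: S = [0, 1], T = [2, 3, 4, 5, 6, 7, 8, 9, 10, 11, 12, 13]

Max-flow min-cut theorem verified: both equal 6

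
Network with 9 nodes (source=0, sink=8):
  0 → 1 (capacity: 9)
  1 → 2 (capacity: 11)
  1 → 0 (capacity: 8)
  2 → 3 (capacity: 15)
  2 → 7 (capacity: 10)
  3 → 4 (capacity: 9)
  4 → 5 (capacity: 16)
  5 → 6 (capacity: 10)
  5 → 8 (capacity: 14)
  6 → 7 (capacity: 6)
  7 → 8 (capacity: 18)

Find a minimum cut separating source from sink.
Min cut value = 9, edges: (0,1)

Min cut value: 9
Partition: S = [0], T = [1, 2, 3, 4, 5, 6, 7, 8]
Cut edges: (0,1)

By max-flow min-cut theorem, max flow = min cut = 9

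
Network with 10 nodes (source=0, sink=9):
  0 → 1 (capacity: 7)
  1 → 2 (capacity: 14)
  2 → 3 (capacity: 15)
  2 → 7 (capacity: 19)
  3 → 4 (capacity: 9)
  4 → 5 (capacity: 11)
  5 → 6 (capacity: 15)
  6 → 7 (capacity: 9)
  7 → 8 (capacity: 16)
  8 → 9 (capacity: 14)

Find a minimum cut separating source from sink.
Min cut value = 7, edges: (0,1)

Min cut value: 7
Partition: S = [0], T = [1, 2, 3, 4, 5, 6, 7, 8, 9]
Cut edges: (0,1)

By max-flow min-cut theorem, max flow = min cut = 7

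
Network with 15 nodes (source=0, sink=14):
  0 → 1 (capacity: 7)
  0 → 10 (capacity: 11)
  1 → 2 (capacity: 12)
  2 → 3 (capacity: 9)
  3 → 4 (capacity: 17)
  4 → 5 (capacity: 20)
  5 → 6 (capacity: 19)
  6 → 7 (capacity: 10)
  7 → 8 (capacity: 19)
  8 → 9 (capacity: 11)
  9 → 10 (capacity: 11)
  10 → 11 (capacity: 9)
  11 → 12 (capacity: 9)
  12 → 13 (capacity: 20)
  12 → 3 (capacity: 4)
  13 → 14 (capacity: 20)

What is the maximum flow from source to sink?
Maximum flow = 9

Max flow: 9

Flow assignment:
  0 → 1: 7/7
  0 → 10: 2/11
  1 → 2: 7/12
  2 → 3: 7/9
  3 → 4: 7/17
  4 → 5: 7/20
  5 → 6: 7/19
  6 → 7: 7/10
  7 → 8: 7/19
  8 → 9: 7/11
  9 → 10: 7/11
  10 → 11: 9/9
  11 → 12: 9/9
  12 → 13: 9/20
  13 → 14: 9/20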